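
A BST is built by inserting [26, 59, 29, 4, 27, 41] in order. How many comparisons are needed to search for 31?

Search path for 31: 26 -> 59 -> 29 -> 41
Found: False
Comparisons: 4


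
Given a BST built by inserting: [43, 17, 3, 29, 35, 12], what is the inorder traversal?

Tree insertion order: [43, 17, 3, 29, 35, 12]
Tree (level-order array): [43, 17, None, 3, 29, None, 12, None, 35]
Inorder traversal: [3, 12, 17, 29, 35, 43]


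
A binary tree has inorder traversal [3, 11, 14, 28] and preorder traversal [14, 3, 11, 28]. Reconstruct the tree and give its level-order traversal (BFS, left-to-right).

Inorder:  [3, 11, 14, 28]
Preorder: [14, 3, 11, 28]
Algorithm: preorder visits root first, so consume preorder in order;
for each root, split the current inorder slice at that value into
left-subtree inorder and right-subtree inorder, then recurse.
Recursive splits:
  root=14; inorder splits into left=[3, 11], right=[28]
  root=3; inorder splits into left=[], right=[11]
  root=11; inorder splits into left=[], right=[]
  root=28; inorder splits into left=[], right=[]
Reconstructed level-order: [14, 3, 28, 11]


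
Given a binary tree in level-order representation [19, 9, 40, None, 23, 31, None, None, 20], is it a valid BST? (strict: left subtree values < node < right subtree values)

Level-order array: [19, 9, 40, None, 23, 31, None, None, 20]
Validate using subtree bounds (lo, hi): at each node, require lo < value < hi,
then recurse left with hi=value and right with lo=value.
Preorder trace (stopping at first violation):
  at node 19 with bounds (-inf, +inf): OK
  at node 9 with bounds (-inf, 19): OK
  at node 23 with bounds (9, 19): VIOLATION
Node 23 violates its bound: not (9 < 23 < 19).
Result: Not a valid BST


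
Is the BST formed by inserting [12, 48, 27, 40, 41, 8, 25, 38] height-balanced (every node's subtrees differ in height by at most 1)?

Tree (level-order array): [12, 8, 48, None, None, 27, None, 25, 40, None, None, 38, 41]
Definition: a tree is height-balanced if, at every node, |h(left) - h(right)| <= 1 (empty subtree has height -1).
Bottom-up per-node check:
  node 8: h_left=-1, h_right=-1, diff=0 [OK], height=0
  node 25: h_left=-1, h_right=-1, diff=0 [OK], height=0
  node 38: h_left=-1, h_right=-1, diff=0 [OK], height=0
  node 41: h_left=-1, h_right=-1, diff=0 [OK], height=0
  node 40: h_left=0, h_right=0, diff=0 [OK], height=1
  node 27: h_left=0, h_right=1, diff=1 [OK], height=2
  node 48: h_left=2, h_right=-1, diff=3 [FAIL (|2--1|=3 > 1)], height=3
  node 12: h_left=0, h_right=3, diff=3 [FAIL (|0-3|=3 > 1)], height=4
Node 48 violates the condition: |2 - -1| = 3 > 1.
Result: Not balanced


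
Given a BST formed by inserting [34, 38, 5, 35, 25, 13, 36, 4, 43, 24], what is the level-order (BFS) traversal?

Tree insertion order: [34, 38, 5, 35, 25, 13, 36, 4, 43, 24]
Tree (level-order array): [34, 5, 38, 4, 25, 35, 43, None, None, 13, None, None, 36, None, None, None, 24]
BFS from the root, enqueuing left then right child of each popped node:
  queue [34] -> pop 34, enqueue [5, 38], visited so far: [34]
  queue [5, 38] -> pop 5, enqueue [4, 25], visited so far: [34, 5]
  queue [38, 4, 25] -> pop 38, enqueue [35, 43], visited so far: [34, 5, 38]
  queue [4, 25, 35, 43] -> pop 4, enqueue [none], visited so far: [34, 5, 38, 4]
  queue [25, 35, 43] -> pop 25, enqueue [13], visited so far: [34, 5, 38, 4, 25]
  queue [35, 43, 13] -> pop 35, enqueue [36], visited so far: [34, 5, 38, 4, 25, 35]
  queue [43, 13, 36] -> pop 43, enqueue [none], visited so far: [34, 5, 38, 4, 25, 35, 43]
  queue [13, 36] -> pop 13, enqueue [24], visited so far: [34, 5, 38, 4, 25, 35, 43, 13]
  queue [36, 24] -> pop 36, enqueue [none], visited so far: [34, 5, 38, 4, 25, 35, 43, 13, 36]
  queue [24] -> pop 24, enqueue [none], visited so far: [34, 5, 38, 4, 25, 35, 43, 13, 36, 24]
Result: [34, 5, 38, 4, 25, 35, 43, 13, 36, 24]


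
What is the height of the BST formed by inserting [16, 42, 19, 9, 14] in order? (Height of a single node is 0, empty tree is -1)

Insertion order: [16, 42, 19, 9, 14]
Tree (level-order array): [16, 9, 42, None, 14, 19]
Compute height bottom-up (empty subtree = -1):
  height(14) = 1 + max(-1, -1) = 0
  height(9) = 1 + max(-1, 0) = 1
  height(19) = 1 + max(-1, -1) = 0
  height(42) = 1 + max(0, -1) = 1
  height(16) = 1 + max(1, 1) = 2
Height = 2


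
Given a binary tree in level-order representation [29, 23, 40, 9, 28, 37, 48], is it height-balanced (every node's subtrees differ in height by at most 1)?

Tree (level-order array): [29, 23, 40, 9, 28, 37, 48]
Definition: a tree is height-balanced if, at every node, |h(left) - h(right)| <= 1 (empty subtree has height -1).
Bottom-up per-node check:
  node 9: h_left=-1, h_right=-1, diff=0 [OK], height=0
  node 28: h_left=-1, h_right=-1, diff=0 [OK], height=0
  node 23: h_left=0, h_right=0, diff=0 [OK], height=1
  node 37: h_left=-1, h_right=-1, diff=0 [OK], height=0
  node 48: h_left=-1, h_right=-1, diff=0 [OK], height=0
  node 40: h_left=0, h_right=0, diff=0 [OK], height=1
  node 29: h_left=1, h_right=1, diff=0 [OK], height=2
All nodes satisfy the balance condition.
Result: Balanced


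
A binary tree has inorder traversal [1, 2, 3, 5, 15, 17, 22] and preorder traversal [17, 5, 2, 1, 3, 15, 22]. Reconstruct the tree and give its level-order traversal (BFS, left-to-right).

Inorder:  [1, 2, 3, 5, 15, 17, 22]
Preorder: [17, 5, 2, 1, 3, 15, 22]
Algorithm: preorder visits root first, so consume preorder in order;
for each root, split the current inorder slice at that value into
left-subtree inorder and right-subtree inorder, then recurse.
Recursive splits:
  root=17; inorder splits into left=[1, 2, 3, 5, 15], right=[22]
  root=5; inorder splits into left=[1, 2, 3], right=[15]
  root=2; inorder splits into left=[1], right=[3]
  root=1; inorder splits into left=[], right=[]
  root=3; inorder splits into left=[], right=[]
  root=15; inorder splits into left=[], right=[]
  root=22; inorder splits into left=[], right=[]
Reconstructed level-order: [17, 5, 22, 2, 15, 1, 3]


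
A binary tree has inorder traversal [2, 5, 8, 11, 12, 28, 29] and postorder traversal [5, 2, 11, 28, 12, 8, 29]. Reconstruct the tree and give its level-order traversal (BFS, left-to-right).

Inorder:   [2, 5, 8, 11, 12, 28, 29]
Postorder: [5, 2, 11, 28, 12, 8, 29]
Algorithm: postorder visits root last, so walk postorder right-to-left;
each value is the root of the current inorder slice — split it at that
value, recurse on the right subtree first, then the left.
Recursive splits:
  root=29; inorder splits into left=[2, 5, 8, 11, 12, 28], right=[]
  root=8; inorder splits into left=[2, 5], right=[11, 12, 28]
  root=12; inorder splits into left=[11], right=[28]
  root=28; inorder splits into left=[], right=[]
  root=11; inorder splits into left=[], right=[]
  root=2; inorder splits into left=[], right=[5]
  root=5; inorder splits into left=[], right=[]
Reconstructed level-order: [29, 8, 2, 12, 5, 11, 28]


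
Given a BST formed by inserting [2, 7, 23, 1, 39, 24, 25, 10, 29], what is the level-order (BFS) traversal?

Tree insertion order: [2, 7, 23, 1, 39, 24, 25, 10, 29]
Tree (level-order array): [2, 1, 7, None, None, None, 23, 10, 39, None, None, 24, None, None, 25, None, 29]
BFS from the root, enqueuing left then right child of each popped node:
  queue [2] -> pop 2, enqueue [1, 7], visited so far: [2]
  queue [1, 7] -> pop 1, enqueue [none], visited so far: [2, 1]
  queue [7] -> pop 7, enqueue [23], visited so far: [2, 1, 7]
  queue [23] -> pop 23, enqueue [10, 39], visited so far: [2, 1, 7, 23]
  queue [10, 39] -> pop 10, enqueue [none], visited so far: [2, 1, 7, 23, 10]
  queue [39] -> pop 39, enqueue [24], visited so far: [2, 1, 7, 23, 10, 39]
  queue [24] -> pop 24, enqueue [25], visited so far: [2, 1, 7, 23, 10, 39, 24]
  queue [25] -> pop 25, enqueue [29], visited so far: [2, 1, 7, 23, 10, 39, 24, 25]
  queue [29] -> pop 29, enqueue [none], visited so far: [2, 1, 7, 23, 10, 39, 24, 25, 29]
Result: [2, 1, 7, 23, 10, 39, 24, 25, 29]


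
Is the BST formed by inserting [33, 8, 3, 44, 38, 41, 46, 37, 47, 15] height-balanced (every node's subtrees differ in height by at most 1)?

Tree (level-order array): [33, 8, 44, 3, 15, 38, 46, None, None, None, None, 37, 41, None, 47]
Definition: a tree is height-balanced if, at every node, |h(left) - h(right)| <= 1 (empty subtree has height -1).
Bottom-up per-node check:
  node 3: h_left=-1, h_right=-1, diff=0 [OK], height=0
  node 15: h_left=-1, h_right=-1, diff=0 [OK], height=0
  node 8: h_left=0, h_right=0, diff=0 [OK], height=1
  node 37: h_left=-1, h_right=-1, diff=0 [OK], height=0
  node 41: h_left=-1, h_right=-1, diff=0 [OK], height=0
  node 38: h_left=0, h_right=0, diff=0 [OK], height=1
  node 47: h_left=-1, h_right=-1, diff=0 [OK], height=0
  node 46: h_left=-1, h_right=0, diff=1 [OK], height=1
  node 44: h_left=1, h_right=1, diff=0 [OK], height=2
  node 33: h_left=1, h_right=2, diff=1 [OK], height=3
All nodes satisfy the balance condition.
Result: Balanced


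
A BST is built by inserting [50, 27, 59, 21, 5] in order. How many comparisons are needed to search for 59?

Search path for 59: 50 -> 59
Found: True
Comparisons: 2


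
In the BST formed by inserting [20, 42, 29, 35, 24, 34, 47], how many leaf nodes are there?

Tree built from: [20, 42, 29, 35, 24, 34, 47]
Tree (level-order array): [20, None, 42, 29, 47, 24, 35, None, None, None, None, 34]
Rule: A leaf has 0 children.
Per-node child counts:
  node 20: 1 child(ren)
  node 42: 2 child(ren)
  node 29: 2 child(ren)
  node 24: 0 child(ren)
  node 35: 1 child(ren)
  node 34: 0 child(ren)
  node 47: 0 child(ren)
Matching nodes: [24, 34, 47]
Count of leaf nodes: 3


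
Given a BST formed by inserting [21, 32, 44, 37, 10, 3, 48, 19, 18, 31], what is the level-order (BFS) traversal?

Tree insertion order: [21, 32, 44, 37, 10, 3, 48, 19, 18, 31]
Tree (level-order array): [21, 10, 32, 3, 19, 31, 44, None, None, 18, None, None, None, 37, 48]
BFS from the root, enqueuing left then right child of each popped node:
  queue [21] -> pop 21, enqueue [10, 32], visited so far: [21]
  queue [10, 32] -> pop 10, enqueue [3, 19], visited so far: [21, 10]
  queue [32, 3, 19] -> pop 32, enqueue [31, 44], visited so far: [21, 10, 32]
  queue [3, 19, 31, 44] -> pop 3, enqueue [none], visited so far: [21, 10, 32, 3]
  queue [19, 31, 44] -> pop 19, enqueue [18], visited so far: [21, 10, 32, 3, 19]
  queue [31, 44, 18] -> pop 31, enqueue [none], visited so far: [21, 10, 32, 3, 19, 31]
  queue [44, 18] -> pop 44, enqueue [37, 48], visited so far: [21, 10, 32, 3, 19, 31, 44]
  queue [18, 37, 48] -> pop 18, enqueue [none], visited so far: [21, 10, 32, 3, 19, 31, 44, 18]
  queue [37, 48] -> pop 37, enqueue [none], visited so far: [21, 10, 32, 3, 19, 31, 44, 18, 37]
  queue [48] -> pop 48, enqueue [none], visited so far: [21, 10, 32, 3, 19, 31, 44, 18, 37, 48]
Result: [21, 10, 32, 3, 19, 31, 44, 18, 37, 48]


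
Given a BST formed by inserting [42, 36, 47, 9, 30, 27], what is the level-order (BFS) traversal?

Tree insertion order: [42, 36, 47, 9, 30, 27]
Tree (level-order array): [42, 36, 47, 9, None, None, None, None, 30, 27]
BFS from the root, enqueuing left then right child of each popped node:
  queue [42] -> pop 42, enqueue [36, 47], visited so far: [42]
  queue [36, 47] -> pop 36, enqueue [9], visited so far: [42, 36]
  queue [47, 9] -> pop 47, enqueue [none], visited so far: [42, 36, 47]
  queue [9] -> pop 9, enqueue [30], visited so far: [42, 36, 47, 9]
  queue [30] -> pop 30, enqueue [27], visited so far: [42, 36, 47, 9, 30]
  queue [27] -> pop 27, enqueue [none], visited so far: [42, 36, 47, 9, 30, 27]
Result: [42, 36, 47, 9, 30, 27]


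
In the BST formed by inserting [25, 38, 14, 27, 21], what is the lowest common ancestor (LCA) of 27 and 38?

Tree insertion order: [25, 38, 14, 27, 21]
Tree (level-order array): [25, 14, 38, None, 21, 27]
In a BST, the LCA of p=27, q=38 is the first node v on the
root-to-leaf path with p <= v <= q (go left if both < v, right if both > v).
Walk from root:
  at 25: both 27 and 38 > 25, go right
  at 38: 27 <= 38 <= 38, this is the LCA
LCA = 38


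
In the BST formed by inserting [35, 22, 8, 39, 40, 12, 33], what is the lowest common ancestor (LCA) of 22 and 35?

Tree insertion order: [35, 22, 8, 39, 40, 12, 33]
Tree (level-order array): [35, 22, 39, 8, 33, None, 40, None, 12]
In a BST, the LCA of p=22, q=35 is the first node v on the
root-to-leaf path with p <= v <= q (go left if both < v, right if both > v).
Walk from root:
  at 35: 22 <= 35 <= 35, this is the LCA
LCA = 35


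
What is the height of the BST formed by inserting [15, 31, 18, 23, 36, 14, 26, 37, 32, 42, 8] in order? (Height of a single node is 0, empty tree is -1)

Insertion order: [15, 31, 18, 23, 36, 14, 26, 37, 32, 42, 8]
Tree (level-order array): [15, 14, 31, 8, None, 18, 36, None, None, None, 23, 32, 37, None, 26, None, None, None, 42]
Compute height bottom-up (empty subtree = -1):
  height(8) = 1 + max(-1, -1) = 0
  height(14) = 1 + max(0, -1) = 1
  height(26) = 1 + max(-1, -1) = 0
  height(23) = 1 + max(-1, 0) = 1
  height(18) = 1 + max(-1, 1) = 2
  height(32) = 1 + max(-1, -1) = 0
  height(42) = 1 + max(-1, -1) = 0
  height(37) = 1 + max(-1, 0) = 1
  height(36) = 1 + max(0, 1) = 2
  height(31) = 1 + max(2, 2) = 3
  height(15) = 1 + max(1, 3) = 4
Height = 4


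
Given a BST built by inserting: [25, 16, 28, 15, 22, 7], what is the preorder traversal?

Tree insertion order: [25, 16, 28, 15, 22, 7]
Tree (level-order array): [25, 16, 28, 15, 22, None, None, 7]
Preorder traversal: [25, 16, 15, 7, 22, 28]


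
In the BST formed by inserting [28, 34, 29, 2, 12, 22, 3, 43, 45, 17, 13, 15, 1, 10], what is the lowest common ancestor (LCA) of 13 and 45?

Tree insertion order: [28, 34, 29, 2, 12, 22, 3, 43, 45, 17, 13, 15, 1, 10]
Tree (level-order array): [28, 2, 34, 1, 12, 29, 43, None, None, 3, 22, None, None, None, 45, None, 10, 17, None, None, None, None, None, 13, None, None, 15]
In a BST, the LCA of p=13, q=45 is the first node v on the
root-to-leaf path with p <= v <= q (go left if both < v, right if both > v).
Walk from root:
  at 28: 13 <= 28 <= 45, this is the LCA
LCA = 28


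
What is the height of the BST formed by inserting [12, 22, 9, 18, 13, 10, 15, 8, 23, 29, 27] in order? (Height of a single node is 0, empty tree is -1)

Insertion order: [12, 22, 9, 18, 13, 10, 15, 8, 23, 29, 27]
Tree (level-order array): [12, 9, 22, 8, 10, 18, 23, None, None, None, None, 13, None, None, 29, None, 15, 27]
Compute height bottom-up (empty subtree = -1):
  height(8) = 1 + max(-1, -1) = 0
  height(10) = 1 + max(-1, -1) = 0
  height(9) = 1 + max(0, 0) = 1
  height(15) = 1 + max(-1, -1) = 0
  height(13) = 1 + max(-1, 0) = 1
  height(18) = 1 + max(1, -1) = 2
  height(27) = 1 + max(-1, -1) = 0
  height(29) = 1 + max(0, -1) = 1
  height(23) = 1 + max(-1, 1) = 2
  height(22) = 1 + max(2, 2) = 3
  height(12) = 1 + max(1, 3) = 4
Height = 4


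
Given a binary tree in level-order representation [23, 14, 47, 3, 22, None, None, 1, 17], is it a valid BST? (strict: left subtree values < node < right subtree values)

Level-order array: [23, 14, 47, 3, 22, None, None, 1, 17]
Validate using subtree bounds (lo, hi): at each node, require lo < value < hi,
then recurse left with hi=value and right with lo=value.
Preorder trace (stopping at first violation):
  at node 23 with bounds (-inf, +inf): OK
  at node 14 with bounds (-inf, 23): OK
  at node 3 with bounds (-inf, 14): OK
  at node 1 with bounds (-inf, 3): OK
  at node 17 with bounds (3, 14): VIOLATION
Node 17 violates its bound: not (3 < 17 < 14).
Result: Not a valid BST


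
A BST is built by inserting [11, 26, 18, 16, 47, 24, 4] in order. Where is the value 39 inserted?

Starting tree (level order): [11, 4, 26, None, None, 18, 47, 16, 24]
Insertion path: 11 -> 26 -> 47
Result: insert 39 as left child of 47
Final tree (level order): [11, 4, 26, None, None, 18, 47, 16, 24, 39]


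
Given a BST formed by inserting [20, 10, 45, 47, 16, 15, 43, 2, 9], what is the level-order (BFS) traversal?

Tree insertion order: [20, 10, 45, 47, 16, 15, 43, 2, 9]
Tree (level-order array): [20, 10, 45, 2, 16, 43, 47, None, 9, 15]
BFS from the root, enqueuing left then right child of each popped node:
  queue [20] -> pop 20, enqueue [10, 45], visited so far: [20]
  queue [10, 45] -> pop 10, enqueue [2, 16], visited so far: [20, 10]
  queue [45, 2, 16] -> pop 45, enqueue [43, 47], visited so far: [20, 10, 45]
  queue [2, 16, 43, 47] -> pop 2, enqueue [9], visited so far: [20, 10, 45, 2]
  queue [16, 43, 47, 9] -> pop 16, enqueue [15], visited so far: [20, 10, 45, 2, 16]
  queue [43, 47, 9, 15] -> pop 43, enqueue [none], visited so far: [20, 10, 45, 2, 16, 43]
  queue [47, 9, 15] -> pop 47, enqueue [none], visited so far: [20, 10, 45, 2, 16, 43, 47]
  queue [9, 15] -> pop 9, enqueue [none], visited so far: [20, 10, 45, 2, 16, 43, 47, 9]
  queue [15] -> pop 15, enqueue [none], visited so far: [20, 10, 45, 2, 16, 43, 47, 9, 15]
Result: [20, 10, 45, 2, 16, 43, 47, 9, 15]


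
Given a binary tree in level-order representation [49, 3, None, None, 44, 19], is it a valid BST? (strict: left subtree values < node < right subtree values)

Level-order array: [49, 3, None, None, 44, 19]
Validate using subtree bounds (lo, hi): at each node, require lo < value < hi,
then recurse left with hi=value and right with lo=value.
Preorder trace (stopping at first violation):
  at node 49 with bounds (-inf, +inf): OK
  at node 3 with bounds (-inf, 49): OK
  at node 44 with bounds (3, 49): OK
  at node 19 with bounds (3, 44): OK
No violation found at any node.
Result: Valid BST


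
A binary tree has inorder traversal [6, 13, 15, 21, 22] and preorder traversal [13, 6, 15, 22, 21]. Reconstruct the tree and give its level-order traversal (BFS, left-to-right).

Inorder:  [6, 13, 15, 21, 22]
Preorder: [13, 6, 15, 22, 21]
Algorithm: preorder visits root first, so consume preorder in order;
for each root, split the current inorder slice at that value into
left-subtree inorder and right-subtree inorder, then recurse.
Recursive splits:
  root=13; inorder splits into left=[6], right=[15, 21, 22]
  root=6; inorder splits into left=[], right=[]
  root=15; inorder splits into left=[], right=[21, 22]
  root=22; inorder splits into left=[21], right=[]
  root=21; inorder splits into left=[], right=[]
Reconstructed level-order: [13, 6, 15, 22, 21]


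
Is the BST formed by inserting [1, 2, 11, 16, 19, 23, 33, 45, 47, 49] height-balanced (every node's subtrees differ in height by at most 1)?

Tree (level-order array): [1, None, 2, None, 11, None, 16, None, 19, None, 23, None, 33, None, 45, None, 47, None, 49]
Definition: a tree is height-balanced if, at every node, |h(left) - h(right)| <= 1 (empty subtree has height -1).
Bottom-up per-node check:
  node 49: h_left=-1, h_right=-1, diff=0 [OK], height=0
  node 47: h_left=-1, h_right=0, diff=1 [OK], height=1
  node 45: h_left=-1, h_right=1, diff=2 [FAIL (|-1-1|=2 > 1)], height=2
  node 33: h_left=-1, h_right=2, diff=3 [FAIL (|-1-2|=3 > 1)], height=3
  node 23: h_left=-1, h_right=3, diff=4 [FAIL (|-1-3|=4 > 1)], height=4
  node 19: h_left=-1, h_right=4, diff=5 [FAIL (|-1-4|=5 > 1)], height=5
  node 16: h_left=-1, h_right=5, diff=6 [FAIL (|-1-5|=6 > 1)], height=6
  node 11: h_left=-1, h_right=6, diff=7 [FAIL (|-1-6|=7 > 1)], height=7
  node 2: h_left=-1, h_right=7, diff=8 [FAIL (|-1-7|=8 > 1)], height=8
  node 1: h_left=-1, h_right=8, diff=9 [FAIL (|-1-8|=9 > 1)], height=9
Node 45 violates the condition: |-1 - 1| = 2 > 1.
Result: Not balanced


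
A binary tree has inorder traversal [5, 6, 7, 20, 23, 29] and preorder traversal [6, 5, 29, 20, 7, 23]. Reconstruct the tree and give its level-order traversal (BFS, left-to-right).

Inorder:  [5, 6, 7, 20, 23, 29]
Preorder: [6, 5, 29, 20, 7, 23]
Algorithm: preorder visits root first, so consume preorder in order;
for each root, split the current inorder slice at that value into
left-subtree inorder and right-subtree inorder, then recurse.
Recursive splits:
  root=6; inorder splits into left=[5], right=[7, 20, 23, 29]
  root=5; inorder splits into left=[], right=[]
  root=29; inorder splits into left=[7, 20, 23], right=[]
  root=20; inorder splits into left=[7], right=[23]
  root=7; inorder splits into left=[], right=[]
  root=23; inorder splits into left=[], right=[]
Reconstructed level-order: [6, 5, 29, 20, 7, 23]


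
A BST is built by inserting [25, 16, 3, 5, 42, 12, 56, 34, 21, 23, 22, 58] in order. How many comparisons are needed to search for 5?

Search path for 5: 25 -> 16 -> 3 -> 5
Found: True
Comparisons: 4


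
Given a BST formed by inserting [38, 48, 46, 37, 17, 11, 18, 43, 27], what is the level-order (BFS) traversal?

Tree insertion order: [38, 48, 46, 37, 17, 11, 18, 43, 27]
Tree (level-order array): [38, 37, 48, 17, None, 46, None, 11, 18, 43, None, None, None, None, 27]
BFS from the root, enqueuing left then right child of each popped node:
  queue [38] -> pop 38, enqueue [37, 48], visited so far: [38]
  queue [37, 48] -> pop 37, enqueue [17], visited so far: [38, 37]
  queue [48, 17] -> pop 48, enqueue [46], visited so far: [38, 37, 48]
  queue [17, 46] -> pop 17, enqueue [11, 18], visited so far: [38, 37, 48, 17]
  queue [46, 11, 18] -> pop 46, enqueue [43], visited so far: [38, 37, 48, 17, 46]
  queue [11, 18, 43] -> pop 11, enqueue [none], visited so far: [38, 37, 48, 17, 46, 11]
  queue [18, 43] -> pop 18, enqueue [27], visited so far: [38, 37, 48, 17, 46, 11, 18]
  queue [43, 27] -> pop 43, enqueue [none], visited so far: [38, 37, 48, 17, 46, 11, 18, 43]
  queue [27] -> pop 27, enqueue [none], visited so far: [38, 37, 48, 17, 46, 11, 18, 43, 27]
Result: [38, 37, 48, 17, 46, 11, 18, 43, 27]


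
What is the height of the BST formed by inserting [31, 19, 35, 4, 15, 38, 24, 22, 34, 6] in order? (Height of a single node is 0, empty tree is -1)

Insertion order: [31, 19, 35, 4, 15, 38, 24, 22, 34, 6]
Tree (level-order array): [31, 19, 35, 4, 24, 34, 38, None, 15, 22, None, None, None, None, None, 6]
Compute height bottom-up (empty subtree = -1):
  height(6) = 1 + max(-1, -1) = 0
  height(15) = 1 + max(0, -1) = 1
  height(4) = 1 + max(-1, 1) = 2
  height(22) = 1 + max(-1, -1) = 0
  height(24) = 1 + max(0, -1) = 1
  height(19) = 1 + max(2, 1) = 3
  height(34) = 1 + max(-1, -1) = 0
  height(38) = 1 + max(-1, -1) = 0
  height(35) = 1 + max(0, 0) = 1
  height(31) = 1 + max(3, 1) = 4
Height = 4


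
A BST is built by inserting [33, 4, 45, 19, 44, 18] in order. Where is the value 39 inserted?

Starting tree (level order): [33, 4, 45, None, 19, 44, None, 18]
Insertion path: 33 -> 45 -> 44
Result: insert 39 as left child of 44
Final tree (level order): [33, 4, 45, None, 19, 44, None, 18, None, 39]


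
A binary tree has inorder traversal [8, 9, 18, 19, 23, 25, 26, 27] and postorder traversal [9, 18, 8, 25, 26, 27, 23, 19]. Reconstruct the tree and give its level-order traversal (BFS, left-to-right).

Inorder:   [8, 9, 18, 19, 23, 25, 26, 27]
Postorder: [9, 18, 8, 25, 26, 27, 23, 19]
Algorithm: postorder visits root last, so walk postorder right-to-left;
each value is the root of the current inorder slice — split it at that
value, recurse on the right subtree first, then the left.
Recursive splits:
  root=19; inorder splits into left=[8, 9, 18], right=[23, 25, 26, 27]
  root=23; inorder splits into left=[], right=[25, 26, 27]
  root=27; inorder splits into left=[25, 26], right=[]
  root=26; inorder splits into left=[25], right=[]
  root=25; inorder splits into left=[], right=[]
  root=8; inorder splits into left=[], right=[9, 18]
  root=18; inorder splits into left=[9], right=[]
  root=9; inorder splits into left=[], right=[]
Reconstructed level-order: [19, 8, 23, 18, 27, 9, 26, 25]


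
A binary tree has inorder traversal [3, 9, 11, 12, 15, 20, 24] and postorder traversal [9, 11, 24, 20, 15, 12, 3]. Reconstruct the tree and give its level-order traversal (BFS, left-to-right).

Inorder:   [3, 9, 11, 12, 15, 20, 24]
Postorder: [9, 11, 24, 20, 15, 12, 3]
Algorithm: postorder visits root last, so walk postorder right-to-left;
each value is the root of the current inorder slice — split it at that
value, recurse on the right subtree first, then the left.
Recursive splits:
  root=3; inorder splits into left=[], right=[9, 11, 12, 15, 20, 24]
  root=12; inorder splits into left=[9, 11], right=[15, 20, 24]
  root=15; inorder splits into left=[], right=[20, 24]
  root=20; inorder splits into left=[], right=[24]
  root=24; inorder splits into left=[], right=[]
  root=11; inorder splits into left=[9], right=[]
  root=9; inorder splits into left=[], right=[]
Reconstructed level-order: [3, 12, 11, 15, 9, 20, 24]


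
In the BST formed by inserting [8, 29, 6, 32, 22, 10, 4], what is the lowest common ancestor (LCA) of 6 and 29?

Tree insertion order: [8, 29, 6, 32, 22, 10, 4]
Tree (level-order array): [8, 6, 29, 4, None, 22, 32, None, None, 10]
In a BST, the LCA of p=6, q=29 is the first node v on the
root-to-leaf path with p <= v <= q (go left if both < v, right if both > v).
Walk from root:
  at 8: 6 <= 8 <= 29, this is the LCA
LCA = 8


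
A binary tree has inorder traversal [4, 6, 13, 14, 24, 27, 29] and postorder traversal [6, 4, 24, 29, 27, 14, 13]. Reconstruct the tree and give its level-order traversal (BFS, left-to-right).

Inorder:   [4, 6, 13, 14, 24, 27, 29]
Postorder: [6, 4, 24, 29, 27, 14, 13]
Algorithm: postorder visits root last, so walk postorder right-to-left;
each value is the root of the current inorder slice — split it at that
value, recurse on the right subtree first, then the left.
Recursive splits:
  root=13; inorder splits into left=[4, 6], right=[14, 24, 27, 29]
  root=14; inorder splits into left=[], right=[24, 27, 29]
  root=27; inorder splits into left=[24], right=[29]
  root=29; inorder splits into left=[], right=[]
  root=24; inorder splits into left=[], right=[]
  root=4; inorder splits into left=[], right=[6]
  root=6; inorder splits into left=[], right=[]
Reconstructed level-order: [13, 4, 14, 6, 27, 24, 29]


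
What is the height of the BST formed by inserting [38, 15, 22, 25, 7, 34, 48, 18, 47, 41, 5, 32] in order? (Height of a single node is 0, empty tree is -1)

Insertion order: [38, 15, 22, 25, 7, 34, 48, 18, 47, 41, 5, 32]
Tree (level-order array): [38, 15, 48, 7, 22, 47, None, 5, None, 18, 25, 41, None, None, None, None, None, None, 34, None, None, 32]
Compute height bottom-up (empty subtree = -1):
  height(5) = 1 + max(-1, -1) = 0
  height(7) = 1 + max(0, -1) = 1
  height(18) = 1 + max(-1, -1) = 0
  height(32) = 1 + max(-1, -1) = 0
  height(34) = 1 + max(0, -1) = 1
  height(25) = 1 + max(-1, 1) = 2
  height(22) = 1 + max(0, 2) = 3
  height(15) = 1 + max(1, 3) = 4
  height(41) = 1 + max(-1, -1) = 0
  height(47) = 1 + max(0, -1) = 1
  height(48) = 1 + max(1, -1) = 2
  height(38) = 1 + max(4, 2) = 5
Height = 5


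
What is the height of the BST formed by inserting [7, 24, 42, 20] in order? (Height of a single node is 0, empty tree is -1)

Insertion order: [7, 24, 42, 20]
Tree (level-order array): [7, None, 24, 20, 42]
Compute height bottom-up (empty subtree = -1):
  height(20) = 1 + max(-1, -1) = 0
  height(42) = 1 + max(-1, -1) = 0
  height(24) = 1 + max(0, 0) = 1
  height(7) = 1 + max(-1, 1) = 2
Height = 2


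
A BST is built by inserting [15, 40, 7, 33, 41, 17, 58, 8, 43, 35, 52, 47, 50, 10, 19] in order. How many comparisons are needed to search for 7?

Search path for 7: 15 -> 7
Found: True
Comparisons: 2


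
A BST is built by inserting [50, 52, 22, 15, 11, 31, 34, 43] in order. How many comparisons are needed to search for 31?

Search path for 31: 50 -> 22 -> 31
Found: True
Comparisons: 3


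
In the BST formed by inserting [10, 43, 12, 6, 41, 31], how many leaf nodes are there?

Tree built from: [10, 43, 12, 6, 41, 31]
Tree (level-order array): [10, 6, 43, None, None, 12, None, None, 41, 31]
Rule: A leaf has 0 children.
Per-node child counts:
  node 10: 2 child(ren)
  node 6: 0 child(ren)
  node 43: 1 child(ren)
  node 12: 1 child(ren)
  node 41: 1 child(ren)
  node 31: 0 child(ren)
Matching nodes: [6, 31]
Count of leaf nodes: 2


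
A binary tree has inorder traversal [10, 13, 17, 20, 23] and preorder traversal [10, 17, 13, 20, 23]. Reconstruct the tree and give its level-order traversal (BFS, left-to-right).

Inorder:  [10, 13, 17, 20, 23]
Preorder: [10, 17, 13, 20, 23]
Algorithm: preorder visits root first, so consume preorder in order;
for each root, split the current inorder slice at that value into
left-subtree inorder and right-subtree inorder, then recurse.
Recursive splits:
  root=10; inorder splits into left=[], right=[13, 17, 20, 23]
  root=17; inorder splits into left=[13], right=[20, 23]
  root=13; inorder splits into left=[], right=[]
  root=20; inorder splits into left=[], right=[23]
  root=23; inorder splits into left=[], right=[]
Reconstructed level-order: [10, 17, 13, 20, 23]


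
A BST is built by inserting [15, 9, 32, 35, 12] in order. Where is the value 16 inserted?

Starting tree (level order): [15, 9, 32, None, 12, None, 35]
Insertion path: 15 -> 32
Result: insert 16 as left child of 32
Final tree (level order): [15, 9, 32, None, 12, 16, 35]


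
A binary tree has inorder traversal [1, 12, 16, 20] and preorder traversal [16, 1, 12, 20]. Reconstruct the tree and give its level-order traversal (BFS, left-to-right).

Inorder:  [1, 12, 16, 20]
Preorder: [16, 1, 12, 20]
Algorithm: preorder visits root first, so consume preorder in order;
for each root, split the current inorder slice at that value into
left-subtree inorder and right-subtree inorder, then recurse.
Recursive splits:
  root=16; inorder splits into left=[1, 12], right=[20]
  root=1; inorder splits into left=[], right=[12]
  root=12; inorder splits into left=[], right=[]
  root=20; inorder splits into left=[], right=[]
Reconstructed level-order: [16, 1, 20, 12]


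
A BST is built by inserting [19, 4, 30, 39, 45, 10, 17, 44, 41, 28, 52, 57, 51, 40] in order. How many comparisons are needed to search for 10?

Search path for 10: 19 -> 4 -> 10
Found: True
Comparisons: 3


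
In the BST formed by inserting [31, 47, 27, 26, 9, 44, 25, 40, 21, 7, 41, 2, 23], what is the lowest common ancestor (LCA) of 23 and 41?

Tree insertion order: [31, 47, 27, 26, 9, 44, 25, 40, 21, 7, 41, 2, 23]
Tree (level-order array): [31, 27, 47, 26, None, 44, None, 9, None, 40, None, 7, 25, None, 41, 2, None, 21, None, None, None, None, None, None, 23]
In a BST, the LCA of p=23, q=41 is the first node v on the
root-to-leaf path with p <= v <= q (go left if both < v, right if both > v).
Walk from root:
  at 31: 23 <= 31 <= 41, this is the LCA
LCA = 31


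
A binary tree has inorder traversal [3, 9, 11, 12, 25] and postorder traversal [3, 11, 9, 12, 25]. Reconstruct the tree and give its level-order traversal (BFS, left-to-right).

Inorder:   [3, 9, 11, 12, 25]
Postorder: [3, 11, 9, 12, 25]
Algorithm: postorder visits root last, so walk postorder right-to-left;
each value is the root of the current inorder slice — split it at that
value, recurse on the right subtree first, then the left.
Recursive splits:
  root=25; inorder splits into left=[3, 9, 11, 12], right=[]
  root=12; inorder splits into left=[3, 9, 11], right=[]
  root=9; inorder splits into left=[3], right=[11]
  root=11; inorder splits into left=[], right=[]
  root=3; inorder splits into left=[], right=[]
Reconstructed level-order: [25, 12, 9, 3, 11]


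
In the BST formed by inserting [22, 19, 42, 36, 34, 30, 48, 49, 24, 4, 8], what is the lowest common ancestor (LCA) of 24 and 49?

Tree insertion order: [22, 19, 42, 36, 34, 30, 48, 49, 24, 4, 8]
Tree (level-order array): [22, 19, 42, 4, None, 36, 48, None, 8, 34, None, None, 49, None, None, 30, None, None, None, 24]
In a BST, the LCA of p=24, q=49 is the first node v on the
root-to-leaf path with p <= v <= q (go left if both < v, right if both > v).
Walk from root:
  at 22: both 24 and 49 > 22, go right
  at 42: 24 <= 42 <= 49, this is the LCA
LCA = 42


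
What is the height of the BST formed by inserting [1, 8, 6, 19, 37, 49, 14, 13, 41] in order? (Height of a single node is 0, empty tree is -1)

Insertion order: [1, 8, 6, 19, 37, 49, 14, 13, 41]
Tree (level-order array): [1, None, 8, 6, 19, None, None, 14, 37, 13, None, None, 49, None, None, 41]
Compute height bottom-up (empty subtree = -1):
  height(6) = 1 + max(-1, -1) = 0
  height(13) = 1 + max(-1, -1) = 0
  height(14) = 1 + max(0, -1) = 1
  height(41) = 1 + max(-1, -1) = 0
  height(49) = 1 + max(0, -1) = 1
  height(37) = 1 + max(-1, 1) = 2
  height(19) = 1 + max(1, 2) = 3
  height(8) = 1 + max(0, 3) = 4
  height(1) = 1 + max(-1, 4) = 5
Height = 5


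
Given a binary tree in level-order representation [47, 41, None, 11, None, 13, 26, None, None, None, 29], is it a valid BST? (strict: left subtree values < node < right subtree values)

Level-order array: [47, 41, None, 11, None, 13, 26, None, None, None, 29]
Validate using subtree bounds (lo, hi): at each node, require lo < value < hi,
then recurse left with hi=value and right with lo=value.
Preorder trace (stopping at first violation):
  at node 47 with bounds (-inf, +inf): OK
  at node 41 with bounds (-inf, 47): OK
  at node 11 with bounds (-inf, 41): OK
  at node 13 with bounds (-inf, 11): VIOLATION
Node 13 violates its bound: not (-inf < 13 < 11).
Result: Not a valid BST


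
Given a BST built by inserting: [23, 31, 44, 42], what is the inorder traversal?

Tree insertion order: [23, 31, 44, 42]
Tree (level-order array): [23, None, 31, None, 44, 42]
Inorder traversal: [23, 31, 42, 44]


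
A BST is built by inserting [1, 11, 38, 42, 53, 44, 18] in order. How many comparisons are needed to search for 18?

Search path for 18: 1 -> 11 -> 38 -> 18
Found: True
Comparisons: 4


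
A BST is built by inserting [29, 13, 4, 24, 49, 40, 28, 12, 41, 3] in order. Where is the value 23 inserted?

Starting tree (level order): [29, 13, 49, 4, 24, 40, None, 3, 12, None, 28, None, 41]
Insertion path: 29 -> 13 -> 24
Result: insert 23 as left child of 24
Final tree (level order): [29, 13, 49, 4, 24, 40, None, 3, 12, 23, 28, None, 41]


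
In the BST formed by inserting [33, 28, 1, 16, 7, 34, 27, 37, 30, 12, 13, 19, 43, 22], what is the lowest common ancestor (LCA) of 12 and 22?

Tree insertion order: [33, 28, 1, 16, 7, 34, 27, 37, 30, 12, 13, 19, 43, 22]
Tree (level-order array): [33, 28, 34, 1, 30, None, 37, None, 16, None, None, None, 43, 7, 27, None, None, None, 12, 19, None, None, 13, None, 22]
In a BST, the LCA of p=12, q=22 is the first node v on the
root-to-leaf path with p <= v <= q (go left if both < v, right if both > v).
Walk from root:
  at 33: both 12 and 22 < 33, go left
  at 28: both 12 and 22 < 28, go left
  at 1: both 12 and 22 > 1, go right
  at 16: 12 <= 16 <= 22, this is the LCA
LCA = 16


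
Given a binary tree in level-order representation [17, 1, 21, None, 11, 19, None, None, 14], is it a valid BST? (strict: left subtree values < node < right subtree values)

Level-order array: [17, 1, 21, None, 11, 19, None, None, 14]
Validate using subtree bounds (lo, hi): at each node, require lo < value < hi,
then recurse left with hi=value and right with lo=value.
Preorder trace (stopping at first violation):
  at node 17 with bounds (-inf, +inf): OK
  at node 1 with bounds (-inf, 17): OK
  at node 11 with bounds (1, 17): OK
  at node 14 with bounds (11, 17): OK
  at node 21 with bounds (17, +inf): OK
  at node 19 with bounds (17, 21): OK
No violation found at any node.
Result: Valid BST


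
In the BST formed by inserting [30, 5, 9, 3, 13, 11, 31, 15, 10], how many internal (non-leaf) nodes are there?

Tree built from: [30, 5, 9, 3, 13, 11, 31, 15, 10]
Tree (level-order array): [30, 5, 31, 3, 9, None, None, None, None, None, 13, 11, 15, 10]
Rule: An internal node has at least one child.
Per-node child counts:
  node 30: 2 child(ren)
  node 5: 2 child(ren)
  node 3: 0 child(ren)
  node 9: 1 child(ren)
  node 13: 2 child(ren)
  node 11: 1 child(ren)
  node 10: 0 child(ren)
  node 15: 0 child(ren)
  node 31: 0 child(ren)
Matching nodes: [30, 5, 9, 13, 11]
Count of internal (non-leaf) nodes: 5


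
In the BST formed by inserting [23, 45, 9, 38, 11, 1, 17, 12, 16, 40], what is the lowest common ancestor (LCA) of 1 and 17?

Tree insertion order: [23, 45, 9, 38, 11, 1, 17, 12, 16, 40]
Tree (level-order array): [23, 9, 45, 1, 11, 38, None, None, None, None, 17, None, 40, 12, None, None, None, None, 16]
In a BST, the LCA of p=1, q=17 is the first node v on the
root-to-leaf path with p <= v <= q (go left if both < v, right if both > v).
Walk from root:
  at 23: both 1 and 17 < 23, go left
  at 9: 1 <= 9 <= 17, this is the LCA
LCA = 9


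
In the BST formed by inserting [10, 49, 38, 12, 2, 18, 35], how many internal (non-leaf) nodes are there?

Tree built from: [10, 49, 38, 12, 2, 18, 35]
Tree (level-order array): [10, 2, 49, None, None, 38, None, 12, None, None, 18, None, 35]
Rule: An internal node has at least one child.
Per-node child counts:
  node 10: 2 child(ren)
  node 2: 0 child(ren)
  node 49: 1 child(ren)
  node 38: 1 child(ren)
  node 12: 1 child(ren)
  node 18: 1 child(ren)
  node 35: 0 child(ren)
Matching nodes: [10, 49, 38, 12, 18]
Count of internal (non-leaf) nodes: 5


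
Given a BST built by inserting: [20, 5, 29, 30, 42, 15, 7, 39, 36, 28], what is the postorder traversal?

Tree insertion order: [20, 5, 29, 30, 42, 15, 7, 39, 36, 28]
Tree (level-order array): [20, 5, 29, None, 15, 28, 30, 7, None, None, None, None, 42, None, None, 39, None, 36]
Postorder traversal: [7, 15, 5, 28, 36, 39, 42, 30, 29, 20]


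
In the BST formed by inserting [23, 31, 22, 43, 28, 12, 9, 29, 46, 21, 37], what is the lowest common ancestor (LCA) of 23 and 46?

Tree insertion order: [23, 31, 22, 43, 28, 12, 9, 29, 46, 21, 37]
Tree (level-order array): [23, 22, 31, 12, None, 28, 43, 9, 21, None, 29, 37, 46]
In a BST, the LCA of p=23, q=46 is the first node v on the
root-to-leaf path with p <= v <= q (go left if both < v, right if both > v).
Walk from root:
  at 23: 23 <= 23 <= 46, this is the LCA
LCA = 23


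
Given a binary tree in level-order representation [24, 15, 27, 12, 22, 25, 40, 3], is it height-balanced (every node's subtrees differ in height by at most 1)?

Tree (level-order array): [24, 15, 27, 12, 22, 25, 40, 3]
Definition: a tree is height-balanced if, at every node, |h(left) - h(right)| <= 1 (empty subtree has height -1).
Bottom-up per-node check:
  node 3: h_left=-1, h_right=-1, diff=0 [OK], height=0
  node 12: h_left=0, h_right=-1, diff=1 [OK], height=1
  node 22: h_left=-1, h_right=-1, diff=0 [OK], height=0
  node 15: h_left=1, h_right=0, diff=1 [OK], height=2
  node 25: h_left=-1, h_right=-1, diff=0 [OK], height=0
  node 40: h_left=-1, h_right=-1, diff=0 [OK], height=0
  node 27: h_left=0, h_right=0, diff=0 [OK], height=1
  node 24: h_left=2, h_right=1, diff=1 [OK], height=3
All nodes satisfy the balance condition.
Result: Balanced


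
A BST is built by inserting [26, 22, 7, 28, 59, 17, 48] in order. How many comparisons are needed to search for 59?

Search path for 59: 26 -> 28 -> 59
Found: True
Comparisons: 3


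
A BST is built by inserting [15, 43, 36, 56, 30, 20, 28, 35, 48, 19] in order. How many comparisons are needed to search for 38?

Search path for 38: 15 -> 43 -> 36
Found: False
Comparisons: 3


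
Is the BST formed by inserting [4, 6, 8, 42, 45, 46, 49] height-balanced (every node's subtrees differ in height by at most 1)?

Tree (level-order array): [4, None, 6, None, 8, None, 42, None, 45, None, 46, None, 49]
Definition: a tree is height-balanced if, at every node, |h(left) - h(right)| <= 1 (empty subtree has height -1).
Bottom-up per-node check:
  node 49: h_left=-1, h_right=-1, diff=0 [OK], height=0
  node 46: h_left=-1, h_right=0, diff=1 [OK], height=1
  node 45: h_left=-1, h_right=1, diff=2 [FAIL (|-1-1|=2 > 1)], height=2
  node 42: h_left=-1, h_right=2, diff=3 [FAIL (|-1-2|=3 > 1)], height=3
  node 8: h_left=-1, h_right=3, diff=4 [FAIL (|-1-3|=4 > 1)], height=4
  node 6: h_left=-1, h_right=4, diff=5 [FAIL (|-1-4|=5 > 1)], height=5
  node 4: h_left=-1, h_right=5, diff=6 [FAIL (|-1-5|=6 > 1)], height=6
Node 45 violates the condition: |-1 - 1| = 2 > 1.
Result: Not balanced
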